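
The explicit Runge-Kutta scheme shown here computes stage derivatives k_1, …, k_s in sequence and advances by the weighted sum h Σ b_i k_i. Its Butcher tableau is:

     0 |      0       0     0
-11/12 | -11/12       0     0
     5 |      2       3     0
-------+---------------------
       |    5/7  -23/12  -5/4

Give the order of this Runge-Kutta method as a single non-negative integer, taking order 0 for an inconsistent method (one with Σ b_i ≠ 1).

b = (5/7, -23/12, -5/4)
c = (0, -11/12, 5)
Ac = (0, 0, -11/4)
Σ b_i: 5/7·1 + (-23/12)·1 + (-5/4)·1 = -103/42 ≠ 1 ⇒ order 0.

0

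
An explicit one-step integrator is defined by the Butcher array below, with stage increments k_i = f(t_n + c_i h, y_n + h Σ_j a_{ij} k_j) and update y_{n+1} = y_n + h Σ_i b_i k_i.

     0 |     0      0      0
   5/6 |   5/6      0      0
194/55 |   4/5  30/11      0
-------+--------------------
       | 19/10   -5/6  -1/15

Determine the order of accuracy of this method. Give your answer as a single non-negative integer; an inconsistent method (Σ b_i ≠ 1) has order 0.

b = (19/10, -5/6, -1/15)
c = (0, 5/6, 194/55)
Ac = (0, 0, 25/11)
Σ b_i: 19/10·1 + (-5/6)·1 + (-1/15)·1 = 1 ✓
b·c: (-5/6)·5/6 + (-1/15)·194/55 = -9203/9900 ≠ 1/2 ⇒ order 1.

1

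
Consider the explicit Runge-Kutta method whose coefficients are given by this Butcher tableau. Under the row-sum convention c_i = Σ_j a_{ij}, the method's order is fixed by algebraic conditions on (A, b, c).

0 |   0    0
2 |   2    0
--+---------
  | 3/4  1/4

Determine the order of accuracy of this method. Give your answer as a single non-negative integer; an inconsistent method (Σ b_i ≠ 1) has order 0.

2

b = (3/4, 1/4)
c = (0, 2)
Σ b_i: 3/4·1 + 1/4·1 = 1 ✓
b·c: 1/4·2 = 1/2 ✓; 2 stages ⇒ order 2.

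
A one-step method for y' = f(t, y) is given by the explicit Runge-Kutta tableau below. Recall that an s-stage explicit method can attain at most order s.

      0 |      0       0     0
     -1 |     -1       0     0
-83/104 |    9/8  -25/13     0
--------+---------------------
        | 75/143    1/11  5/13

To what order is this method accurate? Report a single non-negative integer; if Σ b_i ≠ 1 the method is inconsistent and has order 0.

1

b = (75/143, 1/11, 5/13)
c = (0, -1, -83/104)
Ac = (0, 0, 25/13)
Σ b_i: 75/143·1 + 1/11·1 + 5/13·1 = 1 ✓
b·c: 1/11·(-1) + 5/13·(-83/104) = -5917/14872 ≠ 1/2 ⇒ order 1.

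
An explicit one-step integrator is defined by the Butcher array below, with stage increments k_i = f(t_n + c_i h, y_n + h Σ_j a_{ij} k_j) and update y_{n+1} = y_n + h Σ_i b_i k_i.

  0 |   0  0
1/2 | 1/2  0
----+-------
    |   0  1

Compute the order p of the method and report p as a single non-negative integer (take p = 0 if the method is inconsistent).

2

b = (0, 1)
c = (0, 1/2)
Σ b_i: 1·1 = 1 ✓
b·c: 1·1/2 = 1/2 ✓; 2 stages ⇒ order 2.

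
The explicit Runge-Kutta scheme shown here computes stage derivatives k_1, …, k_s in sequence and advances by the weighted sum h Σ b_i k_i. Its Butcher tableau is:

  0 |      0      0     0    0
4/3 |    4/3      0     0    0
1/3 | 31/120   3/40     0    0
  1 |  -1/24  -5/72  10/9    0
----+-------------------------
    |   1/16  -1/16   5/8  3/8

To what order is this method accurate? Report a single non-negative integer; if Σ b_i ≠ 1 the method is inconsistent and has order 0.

b = (1/16, -1/16, 5/8, 3/8)
c = (0, 4/3, 1/3, 1)
Ac = (0, 0, 1/10, 5/18)
Σ b_i: 1/16·1 + (-1/16)·1 + 5/8·1 + 3/8·1 = 1 ✓
b·c: (-1/16)·4/3 + 5/8·1/3 + 3/8·1 = 1/2 ✓
b·c²: (-1/16)·16/9 + 5/8·1/9 + 3/8·1 = 1/3 ✓
b·Ac: 5/8·1/10 + 3/8·5/18 = 1/6 ✓
b·c³: (-1/16)·64/27 + 5/8·1/27 + 3/8·1 = 1/4 ✓
b·(c∘Ac): 5/8·1/30 + 3/8·5/18 = 1/8 ✓
b·Ac²: 5/8·2/15 = 1/12 ✓
b·A²c: 3/8·1/9 = 1/24 ✓; 4 stages ⇒ order 4.

4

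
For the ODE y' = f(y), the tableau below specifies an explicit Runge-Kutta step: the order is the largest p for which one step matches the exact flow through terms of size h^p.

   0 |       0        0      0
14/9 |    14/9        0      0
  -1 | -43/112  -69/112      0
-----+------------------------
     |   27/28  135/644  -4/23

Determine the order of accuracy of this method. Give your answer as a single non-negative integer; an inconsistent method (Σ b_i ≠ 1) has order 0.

3

b = (27/28, 135/644, -4/23)
c = (0, 14/9, -1)
Ac = (0, 0, -23/24)
Σ b_i: 27/28·1 + 135/644·1 + (-4/23)·1 = 1 ✓
b·c: 135/644·14/9 + (-4/23)·(-1) = 1/2 ✓
b·c²: 135/644·196/81 + (-4/23)·1 = 1/3 ✓
b·Ac: (-4/23)·(-23/24) = 1/6 ✓; 3 stages ⇒ order 3.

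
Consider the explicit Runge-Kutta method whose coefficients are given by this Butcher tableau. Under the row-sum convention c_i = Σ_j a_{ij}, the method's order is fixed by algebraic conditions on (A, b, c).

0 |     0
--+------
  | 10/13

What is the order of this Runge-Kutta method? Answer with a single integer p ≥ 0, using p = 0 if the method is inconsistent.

b = (10/13)
c = (0)
Σ b_i: 10/13·1 = 10/13 ≠ 1 ⇒ order 0.

0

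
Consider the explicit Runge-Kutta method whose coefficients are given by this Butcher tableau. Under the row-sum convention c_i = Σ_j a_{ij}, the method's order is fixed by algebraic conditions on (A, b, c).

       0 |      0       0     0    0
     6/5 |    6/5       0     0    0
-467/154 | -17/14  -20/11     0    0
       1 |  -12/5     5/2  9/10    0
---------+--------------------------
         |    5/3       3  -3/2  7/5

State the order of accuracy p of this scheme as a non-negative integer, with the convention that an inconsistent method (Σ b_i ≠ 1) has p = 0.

0

b = (5/3, 3, -3/2, 7/5)
c = (0, 6/5, -467/154, 1)
Ac = (0, 0, -24/11, 417/1540)
Σ b_i: 5/3·1 + 3·1 + (-3/2)·1 + 7/5·1 = 137/30 ≠ 1 ⇒ order 0.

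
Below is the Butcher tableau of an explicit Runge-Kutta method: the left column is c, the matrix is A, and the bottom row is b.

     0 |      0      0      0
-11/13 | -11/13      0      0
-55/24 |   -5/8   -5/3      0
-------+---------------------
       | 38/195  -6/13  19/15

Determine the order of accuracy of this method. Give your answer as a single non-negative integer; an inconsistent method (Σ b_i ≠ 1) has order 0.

b = (38/195, -6/13, 19/15)
c = (0, -11/13, -55/24)
Ac = (0, 0, 55/39)
Σ b_i: 38/195·1 + (-6/13)·1 + 19/15·1 = 1 ✓
b·c: (-6/13)·(-11/13) + 19/15·(-55/24) = -30569/12168 ≠ 1/2 ⇒ order 1.

1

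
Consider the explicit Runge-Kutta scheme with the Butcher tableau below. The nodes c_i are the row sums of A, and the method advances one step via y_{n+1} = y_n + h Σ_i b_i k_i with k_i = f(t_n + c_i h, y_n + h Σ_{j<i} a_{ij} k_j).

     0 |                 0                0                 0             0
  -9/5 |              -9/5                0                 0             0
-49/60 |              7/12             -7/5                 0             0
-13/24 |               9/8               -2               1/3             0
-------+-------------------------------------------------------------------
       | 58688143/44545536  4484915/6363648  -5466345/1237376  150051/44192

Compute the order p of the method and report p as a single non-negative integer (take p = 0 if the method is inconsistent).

3

b = (58688143/44545536, 4484915/6363648, -5466345/1237376, 150051/44192)
c = (0, -9/5, -49/60, -13/24)
Ac = (0, 0, 63/25, 599/180)
Σ b_i: 58688143/44545536·1 + 4484915/6363648·1 + (-5466345/1237376)·1 + 150051/44192·1 = 1 ✓
b·c: 4484915/6363648·(-9/5) + (-5466345/1237376)·(-49/60) + 150051/44192·(-13/24) = 1/2 ✓
b·c²: 4484915/6363648·81/25 + (-5466345/1237376)·2401/3600 + 150051/44192·169/576 = 1/3 ✓
b·Ac: (-5466345/1237376)·63/25 + 150051/44192·599/180 = 1/6 ✓
b·c³: 4484915/6363648·(-729/125) + (-5466345/1237376)·(-117649/216000) + 150051/44192·(-2197/13824) = -11422288427/5090918400 ≠ 1/4 ⇒ order 3.
b·(c∘Ac): (-5466345/1237376)·(-1029/500) + 150051/44192·(-7787/4320) = 945377879/318182400 ≠ 1/8
b·Ac²: (-5466345/1237376)·(-567/125) + 150051/44192·(-67583/10800) = -192326507/159091200 ≠ 1/12
b·A²c: 150051/44192·21/25 = 3151071/1104800 ≠ 1/24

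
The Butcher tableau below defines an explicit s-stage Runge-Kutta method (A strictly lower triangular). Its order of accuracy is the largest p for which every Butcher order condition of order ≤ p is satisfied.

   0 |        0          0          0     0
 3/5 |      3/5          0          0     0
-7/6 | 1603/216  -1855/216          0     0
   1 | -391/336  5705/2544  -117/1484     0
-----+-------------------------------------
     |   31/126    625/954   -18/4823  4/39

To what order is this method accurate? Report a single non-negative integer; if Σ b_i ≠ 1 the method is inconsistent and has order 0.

b = (31/126, 625/954, -18/4823, 4/39)
c = (0, 3/5, -7/6, 1)
Ac = (0, 0, -371/72, 23/16)
Σ b_i: 31/126·1 + 625/954·1 + (-18/4823)·1 + 4/39·1 = 1 ✓
b·c: 625/954·3/5 + (-18/4823)·(-7/6) + 4/39·1 = 1/2 ✓
b·c²: 625/954·9/25 + (-18/4823)·49/36 + 4/39·1 = 1/3 ✓
b·Ac: (-18/4823)·(-371/72) + 4/39·23/16 = 1/6 ✓
b·c³: 625/954·27/125 + (-18/4823)·(-343/216) + 4/39·1 = 1/4 ✓
b·(c∘Ac): (-18/4823)·2597/432 + 4/39·23/16 = 1/8 ✓
b·Ac²: (-18/4823)·(-371/120) + 4/39·7/10 = 1/12 ✓
b·A²c: 4/39·13/32 = 1/24 ✓; 4 stages ⇒ order 4.

4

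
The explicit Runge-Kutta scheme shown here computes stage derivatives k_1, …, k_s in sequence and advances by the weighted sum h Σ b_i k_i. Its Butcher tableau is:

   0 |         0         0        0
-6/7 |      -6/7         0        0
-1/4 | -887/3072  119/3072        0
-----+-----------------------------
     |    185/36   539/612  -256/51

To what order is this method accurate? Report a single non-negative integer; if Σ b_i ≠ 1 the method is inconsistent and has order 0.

3

b = (185/36, 539/612, -256/51)
c = (0, -6/7, -1/4)
Ac = (0, 0, -17/512)
Σ b_i: 185/36·1 + 539/612·1 + (-256/51)·1 = 1 ✓
b·c: 539/612·(-6/7) + (-256/51)·(-1/4) = 1/2 ✓
b·c²: 539/612·36/49 + (-256/51)·1/16 = 1/3 ✓
b·Ac: (-256/51)·(-17/512) = 1/6 ✓; 3 stages ⇒ order 3.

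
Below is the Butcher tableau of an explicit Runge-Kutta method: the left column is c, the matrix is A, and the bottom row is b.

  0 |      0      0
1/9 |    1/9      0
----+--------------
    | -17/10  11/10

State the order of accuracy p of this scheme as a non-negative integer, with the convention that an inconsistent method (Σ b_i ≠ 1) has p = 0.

0

b = (-17/10, 11/10)
c = (0, 1/9)
Σ b_i: (-17/10)·1 + 11/10·1 = -3/5 ≠ 1 ⇒ order 0.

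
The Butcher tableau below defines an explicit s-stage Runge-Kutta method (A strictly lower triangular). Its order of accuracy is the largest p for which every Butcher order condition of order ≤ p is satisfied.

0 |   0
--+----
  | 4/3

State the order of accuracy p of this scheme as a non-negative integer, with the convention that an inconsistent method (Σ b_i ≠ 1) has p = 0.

b = (4/3)
c = (0)
Σ b_i: 4/3·1 = 4/3 ≠ 1 ⇒ order 0.

0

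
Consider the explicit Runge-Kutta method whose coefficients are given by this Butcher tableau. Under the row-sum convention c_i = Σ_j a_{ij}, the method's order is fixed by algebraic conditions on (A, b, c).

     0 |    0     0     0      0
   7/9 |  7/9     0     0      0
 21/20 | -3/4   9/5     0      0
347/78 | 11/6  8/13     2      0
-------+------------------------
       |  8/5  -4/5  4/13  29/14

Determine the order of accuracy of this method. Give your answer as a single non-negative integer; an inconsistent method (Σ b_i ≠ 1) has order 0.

0

b = (8/5, -4/5, 4/13, 29/14)
c = (0, 7/9, 21/20, 347/78)
Ac = (0, 0, 7/5, 3017/1170)
Σ b_i: 8/5·1 + (-4/5)·1 + 4/13·1 + 29/14·1 = 2893/910 ≠ 1 ⇒ order 0.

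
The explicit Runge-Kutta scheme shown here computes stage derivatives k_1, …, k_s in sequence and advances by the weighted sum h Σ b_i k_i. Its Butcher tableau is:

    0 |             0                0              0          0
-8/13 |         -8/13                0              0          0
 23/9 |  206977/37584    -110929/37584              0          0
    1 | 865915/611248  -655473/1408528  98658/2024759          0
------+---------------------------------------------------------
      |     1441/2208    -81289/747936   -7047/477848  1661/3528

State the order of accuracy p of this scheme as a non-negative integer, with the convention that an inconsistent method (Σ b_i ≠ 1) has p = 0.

4

b = (1441/2208, -81289/747936, -7047/477848, 1661/3528)
c = (0, -8/13, 23/9, 1)
Ac = (0, 0, 8533/4698, 1365/3322)
Σ b_i: 1441/2208·1 + (-81289/747936)·1 + (-7047/477848)·1 + 1661/3528·1 = 1 ✓
b·c: (-81289/747936)·(-8/13) + (-7047/477848)·23/9 + 1661/3528·1 = 1/2 ✓
b·c²: (-81289/747936)·64/169 + (-7047/477848)·529/81 + 1661/3528·1 = 1/3 ✓
b·Ac: (-7047/477848)·8533/4698 + 1661/3528·1365/3322 = 1/6 ✓
b·c³: (-81289/747936)·(-512/2197) + (-7047/477848)·12167/729 + 1661/3528·1 = 1/4 ✓
b·(c∘Ac): (-7047/477848)·196259/42282 + 1661/3528·1365/3322 = 1/8 ✓
b·Ac²: (-7047/477848)·(-34132/30537) + 1661/3528·3066/21593 = 1/12 ✓
b·A²c: 1661/3528·147/1661 = 1/24 ✓; 4 stages ⇒ order 4.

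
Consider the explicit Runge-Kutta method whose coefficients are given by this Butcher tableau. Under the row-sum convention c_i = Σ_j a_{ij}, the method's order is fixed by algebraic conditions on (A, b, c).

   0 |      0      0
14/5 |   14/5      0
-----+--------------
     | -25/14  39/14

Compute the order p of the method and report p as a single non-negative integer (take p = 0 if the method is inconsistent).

b = (-25/14, 39/14)
c = (0, 14/5)
Σ b_i: (-25/14)·1 + 39/14·1 = 1 ✓
b·c: 39/14·14/5 = 39/5 ≠ 1/2 ⇒ order 1.

1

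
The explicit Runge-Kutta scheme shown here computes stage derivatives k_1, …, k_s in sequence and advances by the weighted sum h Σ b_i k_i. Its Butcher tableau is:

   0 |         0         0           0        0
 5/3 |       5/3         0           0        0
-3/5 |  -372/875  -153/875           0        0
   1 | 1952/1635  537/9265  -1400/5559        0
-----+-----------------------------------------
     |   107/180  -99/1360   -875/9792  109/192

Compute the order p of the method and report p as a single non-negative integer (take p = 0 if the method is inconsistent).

b = (107/180, -99/1360, -875/9792, 109/192)
c = (0, 5/3, -3/5, 1)
Ac = (0, 0, -51/175, 27/109)
Σ b_i: 107/180·1 + (-99/1360)·1 + (-875/9792)·1 + 109/192·1 = 1 ✓
b·c: (-99/1360)·5/3 + (-875/9792)·(-3/5) + 109/192·1 = 1/2 ✓
b·c²: (-99/1360)·25/9 + (-875/9792)·9/25 + 109/192·1 = 1/3 ✓
b·Ac: (-875/9792)·(-51/175) + 109/192·27/109 = 1/6 ✓
b·c³: (-99/1360)·125/27 + (-875/9792)·(-27/125) + 109/192·1 = 1/4 ✓
b·(c∘Ac): (-875/9792)·153/875 + 109/192·27/109 = 1/8 ✓
b·Ac²: (-875/9792)·(-17/35) + 109/192·23/327 = 1/12 ✓
b·A²c: 109/192·8/109 = 1/24 ✓; 4 stages ⇒ order 4.

4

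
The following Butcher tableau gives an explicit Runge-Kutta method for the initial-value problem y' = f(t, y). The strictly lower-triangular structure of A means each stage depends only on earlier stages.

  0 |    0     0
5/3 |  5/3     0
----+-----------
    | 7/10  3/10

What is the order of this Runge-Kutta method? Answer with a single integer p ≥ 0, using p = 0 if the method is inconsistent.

2

b = (7/10, 3/10)
c = (0, 5/3)
Σ b_i: 7/10·1 + 3/10·1 = 1 ✓
b·c: 3/10·5/3 = 1/2 ✓; 2 stages ⇒ order 2.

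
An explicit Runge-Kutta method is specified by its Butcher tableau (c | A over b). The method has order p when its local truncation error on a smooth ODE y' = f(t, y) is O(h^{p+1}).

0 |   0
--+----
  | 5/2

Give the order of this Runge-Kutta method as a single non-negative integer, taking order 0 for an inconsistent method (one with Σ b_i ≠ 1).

b = (5/2)
c = (0)
Σ b_i: 5/2·1 = 5/2 ≠ 1 ⇒ order 0.

0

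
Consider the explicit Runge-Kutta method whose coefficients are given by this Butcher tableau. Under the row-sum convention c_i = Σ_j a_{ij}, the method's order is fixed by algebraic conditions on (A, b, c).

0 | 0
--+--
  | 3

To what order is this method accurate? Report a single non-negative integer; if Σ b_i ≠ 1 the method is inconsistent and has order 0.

0

b = (3)
c = (0)
Σ b_i: 3·1 = 3 ≠ 1 ⇒ order 0.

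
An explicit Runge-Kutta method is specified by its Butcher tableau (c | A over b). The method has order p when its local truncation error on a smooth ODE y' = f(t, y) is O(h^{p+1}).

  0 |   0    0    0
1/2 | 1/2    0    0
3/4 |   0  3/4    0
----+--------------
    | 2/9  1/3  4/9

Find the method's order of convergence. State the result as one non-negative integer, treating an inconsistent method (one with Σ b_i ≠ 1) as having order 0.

b = (2/9, 1/3, 4/9)
c = (0, 1/2, 3/4)
Ac = (0, 0, 3/8)
Σ b_i: 2/9·1 + 1/3·1 + 4/9·1 = 1 ✓
b·c: 1/3·1/2 + 4/9·3/4 = 1/2 ✓
b·c²: 1/3·1/4 + 4/9·9/16 = 1/3 ✓
b·Ac: 4/9·3/8 = 1/6 ✓; 3 stages ⇒ order 3.

3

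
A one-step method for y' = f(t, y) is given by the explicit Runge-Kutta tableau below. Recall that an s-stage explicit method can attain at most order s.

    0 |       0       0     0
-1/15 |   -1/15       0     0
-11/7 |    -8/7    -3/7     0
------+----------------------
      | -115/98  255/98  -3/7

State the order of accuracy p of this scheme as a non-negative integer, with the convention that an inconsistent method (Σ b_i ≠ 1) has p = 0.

b = (-115/98, 255/98, -3/7)
c = (0, -1/15, -11/7)
Ac = (0, 0, 1/35)
Σ b_i: (-115/98)·1 + 255/98·1 + (-3/7)·1 = 1 ✓
b·c: 255/98·(-1/15) + (-3/7)·(-11/7) = 1/2 ✓
b·c²: 255/98·1/225 + (-3/7)·121/49 = -10771/10290 ≠ 1/3 ⇒ order 2.
b·Ac: (-3/7)·1/35 = -3/245 ≠ 1/6

2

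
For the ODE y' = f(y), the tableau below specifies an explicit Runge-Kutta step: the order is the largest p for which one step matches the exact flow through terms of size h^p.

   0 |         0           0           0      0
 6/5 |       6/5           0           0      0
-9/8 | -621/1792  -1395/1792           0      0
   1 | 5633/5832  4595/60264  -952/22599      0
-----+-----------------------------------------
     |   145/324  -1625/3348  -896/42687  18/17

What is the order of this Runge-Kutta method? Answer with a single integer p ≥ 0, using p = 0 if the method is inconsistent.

b = (145/324, -1625/3348, -896/42687, 18/17)
c = (0, 6/5, -9/8, 1)
Ac = (0, 0, -837/896, 5/36)
Σ b_i: 145/324·1 + (-1625/3348)·1 + (-896/42687)·1 + 18/17·1 = 1 ✓
b·c: (-1625/3348)·6/5 + (-896/42687)·(-9/8) + 18/17·1 = 1/2 ✓
b·c²: (-1625/3348)·36/25 + (-896/42687)·81/64 + 18/17·1 = 1/3 ✓
b·Ac: (-896/42687)·(-837/896) + 18/17·5/36 = 1/6 ✓
b·c³: (-1625/3348)·216/125 + (-896/42687)·(-729/512) + 18/17·1 = 1/4 ✓
b·(c∘Ac): (-896/42687)·7533/7168 + 18/17·5/36 = 1/8 ✓
b·Ac²: (-896/42687)·(-2511/2240) + 18/17·61/1080 = 1/12 ✓
b·A²c: 18/17·17/432 = 1/24 ✓; 4 stages ⇒ order 4.

4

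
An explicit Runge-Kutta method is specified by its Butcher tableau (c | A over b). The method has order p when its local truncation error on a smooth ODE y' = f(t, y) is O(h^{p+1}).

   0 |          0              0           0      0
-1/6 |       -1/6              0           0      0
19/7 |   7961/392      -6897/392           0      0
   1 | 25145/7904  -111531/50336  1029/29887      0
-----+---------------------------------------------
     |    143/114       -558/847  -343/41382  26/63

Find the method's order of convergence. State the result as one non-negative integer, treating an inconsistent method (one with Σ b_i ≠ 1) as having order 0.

b = (143/114, -558/847, -343/41382, 26/63)
c = (0, -1/6, 19/7, 1)
Ac = (0, 0, 2299/784, 385/832)
Σ b_i: 143/114·1 + (-558/847)·1 + (-343/41382)·1 + 26/63·1 = 1 ✓
b·c: (-558/847)·(-1/6) + (-343/41382)·19/7 + 26/63·1 = 1/2 ✓
b·c²: (-558/847)·1/36 + (-343/41382)·361/49 + 26/63·1 = 1/3 ✓
b·Ac: (-343/41382)·2299/784 + 26/63·385/832 = 1/6 ✓
b·c³: (-558/847)·(-1/216) + (-343/41382)·6859/343 + 26/63·1 = 1/4 ✓
b·(c∘Ac): (-343/41382)·43681/5488 + 26/63·385/832 = 1/8 ✓
b·Ac²: (-343/41382)·(-2299/4704) + 26/63·959/4992 = 1/12 ✓
b·A²c: 26/63·21/208 = 1/24 ✓; 4 stages ⇒ order 4.

4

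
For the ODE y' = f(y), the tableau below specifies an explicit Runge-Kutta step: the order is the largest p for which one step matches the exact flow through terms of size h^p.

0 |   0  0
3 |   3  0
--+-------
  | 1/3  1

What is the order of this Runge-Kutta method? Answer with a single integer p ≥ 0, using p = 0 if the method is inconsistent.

0

b = (1/3, 1)
c = (0, 3)
Σ b_i: 1/3·1 + 1·1 = 4/3 ≠ 1 ⇒ order 0.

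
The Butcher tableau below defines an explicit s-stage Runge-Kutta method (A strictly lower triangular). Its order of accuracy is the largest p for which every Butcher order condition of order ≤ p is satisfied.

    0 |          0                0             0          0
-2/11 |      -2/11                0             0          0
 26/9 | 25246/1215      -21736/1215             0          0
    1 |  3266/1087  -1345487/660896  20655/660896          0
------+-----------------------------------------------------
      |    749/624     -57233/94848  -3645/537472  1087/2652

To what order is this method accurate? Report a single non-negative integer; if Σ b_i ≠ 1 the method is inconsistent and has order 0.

b = (749/624, -57233/94848, -3645/537472, 1087/2652)
c = (0, -2/11, 26/9, 1)
Ac = (0, 0, 3952/1215, 1001/2174)
Σ b_i: 749/624·1 + (-57233/94848)·1 + (-3645/537472)·1 + 1087/2652·1 = 1 ✓
b·c: (-57233/94848)·(-2/11) + (-3645/537472)·26/9 + 1087/2652·1 = 1/2 ✓
b·c²: (-57233/94848)·4/121 + (-3645/537472)·676/81 + 1087/2652·1 = 1/3 ✓
b·Ac: (-3645/537472)·3952/1215 + 1087/2652·1001/2174 = 1/6 ✓
b·c³: (-57233/94848)·(-8/1331) + (-3645/537472)·17576/729 + 1087/2652·1 = 1/4 ✓
b·(c∘Ac): (-3645/537472)·102752/10935 + 1087/2652·1001/2174 = 1/8 ✓
b·Ac²: (-3645/537472)·(-7904/13365) + 1087/2652·2314/11957 = 1/12 ✓
b·A²c: 1087/2652·221/2174 = 1/24 ✓; 4 stages ⇒ order 4.

4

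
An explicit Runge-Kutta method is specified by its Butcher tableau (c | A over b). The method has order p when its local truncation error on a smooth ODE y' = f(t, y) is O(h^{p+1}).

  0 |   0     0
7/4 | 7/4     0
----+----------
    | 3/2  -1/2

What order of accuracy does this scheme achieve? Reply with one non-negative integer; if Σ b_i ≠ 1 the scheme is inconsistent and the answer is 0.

1

b = (3/2, -1/2)
c = (0, 7/4)
Σ b_i: 3/2·1 + (-1/2)·1 = 1 ✓
b·c: (-1/2)·7/4 = -7/8 ≠ 1/2 ⇒ order 1.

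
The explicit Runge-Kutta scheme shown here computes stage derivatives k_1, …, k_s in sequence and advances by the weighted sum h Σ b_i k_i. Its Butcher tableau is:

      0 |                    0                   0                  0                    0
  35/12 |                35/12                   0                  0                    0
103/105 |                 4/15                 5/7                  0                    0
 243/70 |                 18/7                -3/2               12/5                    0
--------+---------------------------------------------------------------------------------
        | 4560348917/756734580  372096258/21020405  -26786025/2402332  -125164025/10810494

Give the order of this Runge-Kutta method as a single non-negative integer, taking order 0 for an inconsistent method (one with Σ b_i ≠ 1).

3

b = (4560348917/756734580, 372096258/21020405, -26786025/2402332, -125164025/10810494)
c = (0, 35/12, 103/105, 243/70)
Ac = (0, 0, 25/12, -2829/1400)
Σ b_i: 4560348917/756734580·1 + 372096258/21020405·1 + (-26786025/2402332)·1 + (-125164025/10810494)·1 = 1 ✓
b·c: 372096258/21020405·35/12 + (-26786025/2402332)·103/105 + (-125164025/10810494)·243/70 = 1/2 ✓
b·c²: 372096258/21020405·1225/144 + (-26786025/2402332)·10609/11025 + (-125164025/10810494)·59049/4900 = 1/3 ✓
b·Ac: (-26786025/2402332)·25/12 + (-125164025/10810494)·(-2829/1400) = 1/6 ✓
b·c³: 372096258/21020405·42875/1728 + (-26786025/2402332)·1092727/1157625 + (-125164025/10810494)·14348907/343000 = -2358787911283/42377136480 ≠ 1/4 ⇒ order 3.
b·(c∘Ac): (-26786025/2402332)·515/252 + (-125164025/10810494)·(-687447/98000) = 39303319659/672652960 ≠ 1/8
b·Ac²: (-26786025/2402332)·875/144 + (-125164025/10810494)·(-2048391/196000) = 8954643619/168163240 ≠ 1/12
b·A²c: (-125164025/10810494)·5 = -625820125/10810494 ≠ 1/24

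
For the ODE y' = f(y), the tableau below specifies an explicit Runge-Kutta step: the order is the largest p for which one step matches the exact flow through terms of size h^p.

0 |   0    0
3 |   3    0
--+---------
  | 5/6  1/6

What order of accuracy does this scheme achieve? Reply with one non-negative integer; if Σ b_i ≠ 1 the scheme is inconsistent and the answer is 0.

2

b = (5/6, 1/6)
c = (0, 3)
Σ b_i: 5/6·1 + 1/6·1 = 1 ✓
b·c: 1/6·3 = 1/2 ✓; 2 stages ⇒ order 2.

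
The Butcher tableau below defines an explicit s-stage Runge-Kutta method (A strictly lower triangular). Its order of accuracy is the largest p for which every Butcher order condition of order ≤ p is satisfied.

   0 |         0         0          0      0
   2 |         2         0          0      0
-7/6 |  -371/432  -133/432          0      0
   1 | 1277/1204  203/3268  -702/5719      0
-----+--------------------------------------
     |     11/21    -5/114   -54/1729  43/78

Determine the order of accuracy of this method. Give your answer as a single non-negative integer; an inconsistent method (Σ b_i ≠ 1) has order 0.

4

b = (11/21, -5/114, -54/1729, 43/78)
c = (0, 2, -7/6, 1)
Ac = (0, 0, -133/216, 23/86)
Σ b_i: 11/21·1 + (-5/114)·1 + (-54/1729)·1 + 43/78·1 = 1 ✓
b·c: (-5/114)·2 + (-54/1729)·(-7/6) + 43/78·1 = 1/2 ✓
b·c²: (-5/114)·4 + (-54/1729)·49/36 + 43/78·1 = 1/3 ✓
b·Ac: (-54/1729)·(-133/216) + 43/78·23/86 = 1/6 ✓
b·c³: (-5/114)·8 + (-54/1729)·(-343/216) + 43/78·1 = 1/4 ✓
b·(c∘Ac): (-54/1729)·931/1296 + 43/78·23/86 = 1/8 ✓
b·Ac²: (-54/1729)·(-133/108) + 43/78·7/86 = 1/12 ✓
b·A²c: 43/78·13/172 = 1/24 ✓; 4 stages ⇒ order 4.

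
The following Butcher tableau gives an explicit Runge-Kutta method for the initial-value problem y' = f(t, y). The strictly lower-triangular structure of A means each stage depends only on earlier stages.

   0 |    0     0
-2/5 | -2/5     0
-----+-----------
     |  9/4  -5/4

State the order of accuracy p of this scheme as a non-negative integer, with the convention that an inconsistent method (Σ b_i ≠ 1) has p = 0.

b = (9/4, -5/4)
c = (0, -2/5)
Σ b_i: 9/4·1 + (-5/4)·1 = 1 ✓
b·c: (-5/4)·(-2/5) = 1/2 ✓; 2 stages ⇒ order 2.

2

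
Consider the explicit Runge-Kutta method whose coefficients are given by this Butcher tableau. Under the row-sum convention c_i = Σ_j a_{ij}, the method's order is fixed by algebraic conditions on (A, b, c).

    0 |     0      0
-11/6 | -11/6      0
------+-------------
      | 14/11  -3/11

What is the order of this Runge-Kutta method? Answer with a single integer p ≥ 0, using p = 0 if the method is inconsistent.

2

b = (14/11, -3/11)
c = (0, -11/6)
Σ b_i: 14/11·1 + (-3/11)·1 = 1 ✓
b·c: (-3/11)·(-11/6) = 1/2 ✓; 2 stages ⇒ order 2.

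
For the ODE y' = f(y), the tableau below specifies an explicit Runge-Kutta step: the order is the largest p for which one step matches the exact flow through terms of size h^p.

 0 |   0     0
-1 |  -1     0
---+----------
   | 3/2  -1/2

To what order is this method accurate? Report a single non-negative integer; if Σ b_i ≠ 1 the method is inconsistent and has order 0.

2

b = (3/2, -1/2)
c = (0, -1)
Σ b_i: 3/2·1 + (-1/2)·1 = 1 ✓
b·c: (-1/2)·(-1) = 1/2 ✓; 2 stages ⇒ order 2.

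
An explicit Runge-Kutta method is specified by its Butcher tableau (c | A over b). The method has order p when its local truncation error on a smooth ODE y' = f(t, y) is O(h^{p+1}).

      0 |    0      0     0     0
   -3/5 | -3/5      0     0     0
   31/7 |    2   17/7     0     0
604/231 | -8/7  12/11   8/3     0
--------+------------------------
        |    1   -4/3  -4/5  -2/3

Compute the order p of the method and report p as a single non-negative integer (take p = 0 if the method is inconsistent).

0

b = (1, -4/3, -4/5, -2/3)
c = (0, -3/5, 31/7, 604/231)
Ac = (0, 0, -51/35, 12884/1155)
Σ b_i: 1·1 + (-4/3)·1 + (-4/5)·1 + (-2/3)·1 = -9/5 ≠ 1 ⇒ order 0.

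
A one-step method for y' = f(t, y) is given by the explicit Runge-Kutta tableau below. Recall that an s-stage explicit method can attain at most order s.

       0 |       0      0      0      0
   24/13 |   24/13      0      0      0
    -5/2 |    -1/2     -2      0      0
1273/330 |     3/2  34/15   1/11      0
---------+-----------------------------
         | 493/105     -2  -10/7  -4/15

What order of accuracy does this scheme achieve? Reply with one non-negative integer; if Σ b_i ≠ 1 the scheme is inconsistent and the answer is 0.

b = (493/105, -2, -10/7, -4/15)
c = (0, 24/13, -5/2, 1273/330)
Ac = (0, 0, -48/13, 5659/1430)
Σ b_i: 493/105·1 + (-2)·1 + (-10/7)·1 + (-4/15)·1 = 1 ✓
b·c: (-2)·24/13 + (-10/7)·(-5/2) + (-4/15)·1273/330 = -258911/225225 ≠ 1/2 ⇒ order 1.

1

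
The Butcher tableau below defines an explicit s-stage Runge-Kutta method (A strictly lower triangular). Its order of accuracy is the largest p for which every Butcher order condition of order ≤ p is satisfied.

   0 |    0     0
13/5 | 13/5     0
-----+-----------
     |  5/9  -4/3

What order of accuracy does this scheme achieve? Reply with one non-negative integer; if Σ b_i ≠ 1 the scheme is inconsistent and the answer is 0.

0

b = (5/9, -4/3)
c = (0, 13/5)
Σ b_i: 5/9·1 + (-4/3)·1 = -7/9 ≠ 1 ⇒ order 0.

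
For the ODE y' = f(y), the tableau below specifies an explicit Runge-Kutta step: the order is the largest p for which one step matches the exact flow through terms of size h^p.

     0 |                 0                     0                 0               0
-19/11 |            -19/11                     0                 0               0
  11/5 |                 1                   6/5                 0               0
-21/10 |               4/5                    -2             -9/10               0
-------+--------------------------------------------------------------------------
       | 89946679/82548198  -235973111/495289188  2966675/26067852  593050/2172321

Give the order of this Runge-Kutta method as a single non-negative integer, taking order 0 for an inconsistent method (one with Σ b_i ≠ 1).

b = (89946679/82548198, -235973111/495289188, 2966675/26067852, 593050/2172321)
c = (0, -19/11, 11/5, -21/10)
Ac = (0, 0, -114/55, 811/550)
Σ b_i: 89946679/82548198·1 + (-235973111/495289188)·1 + 2966675/26067852·1 + 593050/2172321·1 = 1 ✓
b·c: (-235973111/495289188)·(-19/11) + 2966675/26067852·11/5 + 593050/2172321·(-21/10) = 1/2 ✓
b·c²: (-235973111/495289188)·361/121 + 2966675/26067852·121/25 + 593050/2172321·441/100 = 1/3 ✓
b·Ac: 2966675/26067852·(-114/55) + 593050/2172321·811/550 = 1/6 ✓
b·c³: (-235973111/495289188)·(-6859/1331) + 2966675/26067852·1331/125 + 593050/2172321·(-9261/1000) = 181402501/159303540 ≠ 1/4 ⇒ order 3.
b·(c∘Ac): 2966675/26067852·(-114/25) + 593050/2172321·(-17031/5500) = -163005853/119477655 ≠ 1/8
b·Ac²: 2966675/26067852·2166/605 + 593050/2172321·(-312269/30250) = -192020471/79651770 ≠ 1/12
b·A²c: 593050/2172321·513/275 = 1352154/2655059 ≠ 1/24

3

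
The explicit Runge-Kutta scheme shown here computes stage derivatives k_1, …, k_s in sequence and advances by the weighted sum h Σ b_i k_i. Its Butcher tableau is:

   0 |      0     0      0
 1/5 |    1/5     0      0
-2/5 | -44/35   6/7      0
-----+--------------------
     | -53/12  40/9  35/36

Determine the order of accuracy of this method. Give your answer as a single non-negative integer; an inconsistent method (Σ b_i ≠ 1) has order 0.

3

b = (-53/12, 40/9, 35/36)
c = (0, 1/5, -2/5)
Ac = (0, 0, 6/35)
Σ b_i: (-53/12)·1 + 40/9·1 + 35/36·1 = 1 ✓
b·c: 40/9·1/5 + 35/36·(-2/5) = 1/2 ✓
b·c²: 40/9·1/25 + 35/36·4/25 = 1/3 ✓
b·Ac: 35/36·6/35 = 1/6 ✓; 3 stages ⇒ order 3.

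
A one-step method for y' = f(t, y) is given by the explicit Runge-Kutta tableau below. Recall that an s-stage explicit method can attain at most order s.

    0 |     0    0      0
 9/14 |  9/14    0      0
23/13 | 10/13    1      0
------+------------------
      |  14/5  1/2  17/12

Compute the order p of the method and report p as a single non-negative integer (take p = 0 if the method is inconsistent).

b = (14/5, 1/2, 17/12)
c = (0, 9/14, 23/13)
Ac = (0, 0, 9/14)
Σ b_i: 14/5·1 + 1/2·1 + 17/12·1 = 283/60 ≠ 1 ⇒ order 0.

0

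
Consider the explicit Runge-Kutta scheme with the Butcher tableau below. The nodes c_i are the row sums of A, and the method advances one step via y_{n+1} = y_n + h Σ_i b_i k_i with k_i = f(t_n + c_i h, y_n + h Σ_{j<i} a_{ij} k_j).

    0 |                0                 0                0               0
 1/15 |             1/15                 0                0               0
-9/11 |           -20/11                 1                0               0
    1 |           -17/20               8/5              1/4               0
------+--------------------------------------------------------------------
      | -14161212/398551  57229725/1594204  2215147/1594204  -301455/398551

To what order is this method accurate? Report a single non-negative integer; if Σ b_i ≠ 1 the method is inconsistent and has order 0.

b = (-14161212/398551, 57229725/1594204, 2215147/1594204, -301455/398551)
c = (0, 1/15, -9/11, 1)
Ac = (0, 0, 1/15, -323/3300)
Σ b_i: (-14161212/398551)·1 + 57229725/1594204·1 + 2215147/1594204·1 + (-301455/398551)·1 = 1 ✓
b·c: 57229725/1594204·1/15 + 2215147/1594204·(-9/11) + (-301455/398551)·1 = 1/2 ✓
b·c²: 57229725/1594204·1/225 + 2215147/1594204·81/121 + (-301455/398551)·1 = 1/3 ✓
b·Ac: 2215147/1594204·1/15 + (-301455/398551)·(-323/3300) = 1/6 ✓
b·c³: 57229725/1594204·1/3375 + 2215147/1594204·(-729/1331) + (-301455/398551)·1 = -594524171/394565490 ≠ 1/4 ⇒ order 3.
b·(c∘Ac): 2215147/1594204·(-3/55) + (-301455/398551)·(-323/3300) = -1401/797102 ≠ 1/8
b·Ac²: 2215147/1594204·1/225 + (-301455/398551)·94997/544500 = -24815597/197282745 ≠ 1/12
b·A²c: (-301455/398551)·1/60 = -20097/1594204 ≠ 1/24

3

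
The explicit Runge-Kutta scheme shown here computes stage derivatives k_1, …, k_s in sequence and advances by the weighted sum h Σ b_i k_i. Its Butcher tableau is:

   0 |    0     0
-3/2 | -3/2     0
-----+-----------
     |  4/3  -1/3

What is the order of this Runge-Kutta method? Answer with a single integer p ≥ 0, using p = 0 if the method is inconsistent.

b = (4/3, -1/3)
c = (0, -3/2)
Σ b_i: 4/3·1 + (-1/3)·1 = 1 ✓
b·c: (-1/3)·(-3/2) = 1/2 ✓; 2 stages ⇒ order 2.

2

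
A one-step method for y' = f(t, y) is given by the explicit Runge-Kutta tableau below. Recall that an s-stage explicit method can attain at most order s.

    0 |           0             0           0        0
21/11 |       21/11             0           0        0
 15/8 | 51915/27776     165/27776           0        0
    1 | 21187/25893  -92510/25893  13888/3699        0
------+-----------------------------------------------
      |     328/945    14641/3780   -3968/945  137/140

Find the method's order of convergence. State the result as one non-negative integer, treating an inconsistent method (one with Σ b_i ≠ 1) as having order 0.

4

b = (328/945, 14641/3780, -3968/945, 137/140)
c = (0, 21/11, 15/8, 1)
Ac = (0, 0, 45/3968, 30/137)
Σ b_i: 328/945·1 + 14641/3780·1 + (-3968/945)·1 + 137/140·1 = 1 ✓
b·c: 14641/3780·21/11 + (-3968/945)·15/8 + 137/140·1 = 1/2 ✓
b·c²: 14641/3780·441/121 + (-3968/945)·225/64 + 137/140·1 = 1/3 ✓
b·Ac: (-3968/945)·45/3968 + 137/140·30/137 = 1/6 ✓
b·c³: 14641/3780·9261/1331 + (-3968/945)·3375/512 + 137/140·1 = 1/4 ✓
b·(c∘Ac): (-3968/945)·675/31744 + 137/140·30/137 = 1/8 ✓
b·Ac²: (-3968/945)·945/43648 + 137/140·805/4521 = 1/12 ✓
b·A²c: 137/140·35/822 = 1/24 ✓; 4 stages ⇒ order 4.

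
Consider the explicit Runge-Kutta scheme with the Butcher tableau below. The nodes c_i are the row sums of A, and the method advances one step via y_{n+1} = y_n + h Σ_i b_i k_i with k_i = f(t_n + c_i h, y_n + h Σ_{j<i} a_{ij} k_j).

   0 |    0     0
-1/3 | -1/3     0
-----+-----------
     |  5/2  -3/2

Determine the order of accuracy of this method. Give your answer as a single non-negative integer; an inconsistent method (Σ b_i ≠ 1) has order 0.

2

b = (5/2, -3/2)
c = (0, -1/3)
Σ b_i: 5/2·1 + (-3/2)·1 = 1 ✓
b·c: (-3/2)·(-1/3) = 1/2 ✓; 2 stages ⇒ order 2.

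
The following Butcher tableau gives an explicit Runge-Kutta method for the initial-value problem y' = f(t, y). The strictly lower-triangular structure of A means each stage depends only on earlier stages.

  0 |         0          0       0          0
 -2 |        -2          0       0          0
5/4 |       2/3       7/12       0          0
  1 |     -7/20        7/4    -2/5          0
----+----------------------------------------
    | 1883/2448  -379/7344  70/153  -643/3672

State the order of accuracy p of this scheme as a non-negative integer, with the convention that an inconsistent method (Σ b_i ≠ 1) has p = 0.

3

b = (1883/2448, -379/7344, 70/153, -643/3672)
c = (0, -2, 5/4, 1)
Ac = (0, 0, -7/6, -4)
Σ b_i: 1883/2448·1 + (-379/7344)·1 + 70/153·1 + (-643/3672)·1 = 1 ✓
b·c: (-379/7344)·(-2) + 70/153·5/4 + (-643/3672)·1 = 1/2 ✓
b·c²: (-379/7344)·4 + 70/153·25/16 + (-643/3672)·1 = 1/3 ✓
b·Ac: 70/153·(-7/6) + (-643/3672)·(-4) = 1/6 ✓
b·c³: (-379/7344)·(-8) + 70/153·125/64 + (-643/3672)·1 = 5539/4896 ≠ 1/4 ⇒ order 3.
b·(c∘Ac): 70/153·(-35/24) + (-643/3672)·(-4) = 61/1836 ≠ 1/8
b·Ac²: 70/153·7/3 + (-643/3672)·51/8 = -1433/29376 ≠ 1/12
b·A²c: (-643/3672)·7/15 = -4501/55080 ≠ 1/24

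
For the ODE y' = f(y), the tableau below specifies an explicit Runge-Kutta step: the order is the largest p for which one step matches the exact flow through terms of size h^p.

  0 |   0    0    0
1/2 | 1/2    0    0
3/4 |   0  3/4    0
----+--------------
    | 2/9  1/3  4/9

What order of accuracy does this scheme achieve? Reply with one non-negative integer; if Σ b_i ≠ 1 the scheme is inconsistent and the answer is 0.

3

b = (2/9, 1/3, 4/9)
c = (0, 1/2, 3/4)
Ac = (0, 0, 3/8)
Σ b_i: 2/9·1 + 1/3·1 + 4/9·1 = 1 ✓
b·c: 1/3·1/2 + 4/9·3/4 = 1/2 ✓
b·c²: 1/3·1/4 + 4/9·9/16 = 1/3 ✓
b·Ac: 4/9·3/8 = 1/6 ✓; 3 stages ⇒ order 3.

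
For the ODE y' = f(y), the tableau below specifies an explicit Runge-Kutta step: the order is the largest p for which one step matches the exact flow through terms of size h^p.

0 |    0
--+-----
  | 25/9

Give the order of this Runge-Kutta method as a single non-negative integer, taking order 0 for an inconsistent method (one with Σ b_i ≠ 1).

b = (25/9)
c = (0)
Σ b_i: 25/9·1 = 25/9 ≠ 1 ⇒ order 0.

0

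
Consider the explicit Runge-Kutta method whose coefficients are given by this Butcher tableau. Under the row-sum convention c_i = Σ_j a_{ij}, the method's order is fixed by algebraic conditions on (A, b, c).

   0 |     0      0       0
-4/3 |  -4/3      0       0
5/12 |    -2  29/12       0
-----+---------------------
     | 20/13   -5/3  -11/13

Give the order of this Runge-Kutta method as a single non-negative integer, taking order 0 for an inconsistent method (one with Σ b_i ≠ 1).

b = (20/13, -5/3, -11/13)
c = (0, -4/3, 5/12)
Ac = (0, 0, -29/9)
Σ b_i: 20/13·1 + (-5/3)·1 + (-11/13)·1 = -38/39 ≠ 1 ⇒ order 0.

0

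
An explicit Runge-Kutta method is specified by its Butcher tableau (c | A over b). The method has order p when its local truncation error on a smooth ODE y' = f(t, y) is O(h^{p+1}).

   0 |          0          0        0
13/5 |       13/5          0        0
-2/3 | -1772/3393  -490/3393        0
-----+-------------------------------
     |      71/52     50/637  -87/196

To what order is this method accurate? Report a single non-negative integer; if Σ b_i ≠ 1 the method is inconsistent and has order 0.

3

b = (71/52, 50/637, -87/196)
c = (0, 13/5, -2/3)
Ac = (0, 0, -98/261)
Σ b_i: 71/52·1 + 50/637·1 + (-87/196)·1 = 1 ✓
b·c: 50/637·13/5 + (-87/196)·(-2/3) = 1/2 ✓
b·c²: 50/637·169/25 + (-87/196)·4/9 = 1/3 ✓
b·Ac: (-87/196)·(-98/261) = 1/6 ✓; 3 stages ⇒ order 3.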